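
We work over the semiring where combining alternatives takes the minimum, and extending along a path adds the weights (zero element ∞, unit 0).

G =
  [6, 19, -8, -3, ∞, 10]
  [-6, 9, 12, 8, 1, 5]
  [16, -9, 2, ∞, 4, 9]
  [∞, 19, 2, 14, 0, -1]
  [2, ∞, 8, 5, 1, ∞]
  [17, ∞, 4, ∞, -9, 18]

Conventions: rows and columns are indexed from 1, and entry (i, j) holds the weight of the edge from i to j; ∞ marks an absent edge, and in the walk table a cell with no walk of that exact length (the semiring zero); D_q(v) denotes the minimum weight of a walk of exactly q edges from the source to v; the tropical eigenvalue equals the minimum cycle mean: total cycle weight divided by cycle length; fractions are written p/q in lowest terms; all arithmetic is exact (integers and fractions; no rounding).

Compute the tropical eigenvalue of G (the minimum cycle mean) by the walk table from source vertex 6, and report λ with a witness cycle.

q=0: [∞, ∞, ∞, ∞, ∞, 0]
q=1: [17, ∞, 4, ∞, -9, 18]
q=2: [-7, -5, -1, -4, -8, 13]
q=3: [-11, -10, -15, -10, -7, -5]
q=4: [-16, -24, -19, -14, -14, -11]
q=5: [-30, -28, -24, -19, -23, -19]
q=6: [-34, -33, -38, -33, -28, -23]
Optimal cycle mean attained by: cycle 1->3->2->1, total (-8) + (-9) + (-6), length 3.
Answer: λ = -23/3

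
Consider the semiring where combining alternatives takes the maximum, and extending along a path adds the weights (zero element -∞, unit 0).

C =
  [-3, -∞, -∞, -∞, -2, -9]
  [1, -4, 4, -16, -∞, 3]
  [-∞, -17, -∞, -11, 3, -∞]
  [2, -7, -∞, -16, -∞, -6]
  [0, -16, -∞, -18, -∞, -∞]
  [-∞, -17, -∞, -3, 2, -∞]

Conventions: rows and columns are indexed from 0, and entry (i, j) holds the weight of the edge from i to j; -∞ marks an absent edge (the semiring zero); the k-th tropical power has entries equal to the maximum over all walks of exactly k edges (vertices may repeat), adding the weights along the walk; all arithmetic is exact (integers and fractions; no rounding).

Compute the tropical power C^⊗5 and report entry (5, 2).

C^⊗2:
  [-2, -18, -∞, -12, -5, -12]
  [-2, -8, 0, 0, 7, -1]
  [3, -13, -13, -15, -∞, -14]
  [-1, -11, -3, -9, 0, -4]
  [-3, -20, -12, -32, -2, -9]
  [2, -10, -13, -16, -∞, -9]
C^⊗3:
  [-5, -19, -14, -15, -4, -11]
  [7, -7, -4, -4, 3, -5]
  [0, -17, -9, -17, 1, -6]
  [0, -15, -7, -7, 0, -8]
  [-2, -18, -16, -12, -5, -12]
  [-1, -14, -6, -12, 0, -7]
C^⊗4:
  [-4, -20, -15, -14, -7, -14]
  [4, -11, -3, -8, 5, -2]
  [1, -15, -13, -9, -2, -9]
  [0, -14, -11, -11, -2, -9]
  [-5, -19, -14, -15, -4, -11]
  [0, -16, -10, -10, -3, -10]
C^⊗5:
  [-7, -21, -16, -17, -6, -13]
  [5, -11, -7, -5, 2, -5]
  [-2, -16, -11, -12, -1, -8]
  [-2, -18, -10, -12, -2, -9]
  [-4, -20, -15, -14, -7, -14]
  [-3, -17, -12, -13, -2, -9]
Key observation: the optimum is the walk 5->4->0->4->1->2, with weight 2 + 0 + (-2) + (-16) + 4 = -12.
Optimal value attained by: walk 5->4->0->4->1->2.
Answer: (C^⊗5)[5][2] = -12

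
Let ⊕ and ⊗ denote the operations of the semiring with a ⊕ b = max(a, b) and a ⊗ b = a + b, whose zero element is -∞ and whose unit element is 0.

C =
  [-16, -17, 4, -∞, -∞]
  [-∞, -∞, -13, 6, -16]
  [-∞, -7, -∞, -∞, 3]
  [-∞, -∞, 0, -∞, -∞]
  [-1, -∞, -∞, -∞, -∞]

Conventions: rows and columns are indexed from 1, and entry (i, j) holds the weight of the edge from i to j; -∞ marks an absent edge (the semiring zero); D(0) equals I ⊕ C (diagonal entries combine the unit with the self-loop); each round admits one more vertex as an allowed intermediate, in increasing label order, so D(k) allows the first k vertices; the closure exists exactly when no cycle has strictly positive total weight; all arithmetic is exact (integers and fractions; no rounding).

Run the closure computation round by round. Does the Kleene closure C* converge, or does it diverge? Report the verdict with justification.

D(0):
  [0, -17, 4, -∞, -∞]
  [-∞, 0, -13, 6, -16]
  [-∞, -7, 0, -∞, 3]
  [-∞, -∞, 0, 0, -∞]
  [-1, -∞, -∞, -∞, 0]
D(1):
  [0, -17, 4, -∞, -∞]
  [-∞, 0, -13, 6, -16]
  [-∞, -7, 0, -∞, 3]
  [-∞, -∞, 0, 0, -∞]
  [-1, -18, 3, -∞, 0]
D(2):
  [0, -17, 4, -11, -33]
  [-∞, 0, -13, 6, -16]
  [-∞, -7, 0, -1, 3]
  [-∞, -∞, 0, 0, -∞]
  [-1, -18, 3, -12, 0]
Detection: at round 3, diagonal entry (5, 5) turns strictly positive.
Key observation: the cycle 5->1->3->5 has total weight (-1) + 4 + 3, which is strictly positive.
Answer: DIVERGES — positive cycle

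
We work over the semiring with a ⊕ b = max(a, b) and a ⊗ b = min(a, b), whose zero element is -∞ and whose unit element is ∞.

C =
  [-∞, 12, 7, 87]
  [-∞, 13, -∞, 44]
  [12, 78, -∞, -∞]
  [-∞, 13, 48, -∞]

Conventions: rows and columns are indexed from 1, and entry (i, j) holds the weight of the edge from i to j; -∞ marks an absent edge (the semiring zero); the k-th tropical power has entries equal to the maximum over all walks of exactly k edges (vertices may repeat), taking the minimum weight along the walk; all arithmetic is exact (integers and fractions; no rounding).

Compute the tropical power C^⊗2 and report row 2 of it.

C^⊗2:
  [7, 13, 48, 12]
  [-∞, 13, 44, 13]
  [-∞, 13, 7, 44]
  [12, 48, -∞, 13]
Answer: row 2 of C^⊗2 = [-∞, 13, 44, 13]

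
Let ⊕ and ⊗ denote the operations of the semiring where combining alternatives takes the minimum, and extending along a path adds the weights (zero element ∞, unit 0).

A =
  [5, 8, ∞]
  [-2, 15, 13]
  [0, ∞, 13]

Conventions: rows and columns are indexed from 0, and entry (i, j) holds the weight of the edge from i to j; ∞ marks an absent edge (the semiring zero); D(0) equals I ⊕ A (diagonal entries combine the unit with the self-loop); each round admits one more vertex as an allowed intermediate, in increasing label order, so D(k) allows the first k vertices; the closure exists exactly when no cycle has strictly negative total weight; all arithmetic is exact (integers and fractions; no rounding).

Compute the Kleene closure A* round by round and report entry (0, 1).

D(0):
  [0, 8, ∞]
  [-2, 0, 13]
  [0, ∞, 0]
D(1):
  [0, 8, ∞]
  [-2, 0, 13]
  [0, 8, 0]
D(2):
  [0, 8, 21]
  [-2, 0, 13]
  [0, 8, 0]
D(3):
  [0, 8, 21]
  [-2, 0, 13]
  [0, 8, 0]
Answer: A*[0][1] = 8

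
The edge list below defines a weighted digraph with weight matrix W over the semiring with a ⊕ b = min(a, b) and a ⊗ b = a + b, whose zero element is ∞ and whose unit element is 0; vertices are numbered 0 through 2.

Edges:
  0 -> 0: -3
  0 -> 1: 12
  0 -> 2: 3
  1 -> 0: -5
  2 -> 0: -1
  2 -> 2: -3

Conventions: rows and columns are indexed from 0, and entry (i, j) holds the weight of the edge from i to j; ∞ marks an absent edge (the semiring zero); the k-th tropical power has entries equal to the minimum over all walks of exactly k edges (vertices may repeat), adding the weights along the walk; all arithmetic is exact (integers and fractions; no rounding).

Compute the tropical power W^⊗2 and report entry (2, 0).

W^⊗2:
  [-6, 9, 0]
  [-8, 7, -2]
  [-4, 11, -6]
Key observation: the optimum is the walk 2->0->0, with weight (-1) + (-3) = -4.
Optimal value attained by: walk 2->0->0.
Answer: (W^⊗2)[2][0] = -4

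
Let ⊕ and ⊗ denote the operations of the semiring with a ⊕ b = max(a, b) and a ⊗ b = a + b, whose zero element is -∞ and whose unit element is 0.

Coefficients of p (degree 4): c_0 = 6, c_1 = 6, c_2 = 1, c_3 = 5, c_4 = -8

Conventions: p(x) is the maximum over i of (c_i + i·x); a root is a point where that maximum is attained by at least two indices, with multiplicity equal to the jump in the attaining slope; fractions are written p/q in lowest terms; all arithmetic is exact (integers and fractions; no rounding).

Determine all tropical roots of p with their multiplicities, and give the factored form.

hull edge (i=0, c=6) to (i=1, c=6): slope 0, span 1
hull edge (i=1, c=6) to (i=3, c=5): slope -1/2, span 2
hull edge (i=3, c=5) to (i=4, c=-8): slope -13, span 1
Factored form: p(x) = -8 ⊗ (x ⊕ 0) ⊗ (x ⊕ 1/2) ⊗ (x ⊕ 1/2) ⊗ (x ⊕ 13)
Answer: roots = 0 (mult 1), 1/2 (mult 2), 13 (mult 1)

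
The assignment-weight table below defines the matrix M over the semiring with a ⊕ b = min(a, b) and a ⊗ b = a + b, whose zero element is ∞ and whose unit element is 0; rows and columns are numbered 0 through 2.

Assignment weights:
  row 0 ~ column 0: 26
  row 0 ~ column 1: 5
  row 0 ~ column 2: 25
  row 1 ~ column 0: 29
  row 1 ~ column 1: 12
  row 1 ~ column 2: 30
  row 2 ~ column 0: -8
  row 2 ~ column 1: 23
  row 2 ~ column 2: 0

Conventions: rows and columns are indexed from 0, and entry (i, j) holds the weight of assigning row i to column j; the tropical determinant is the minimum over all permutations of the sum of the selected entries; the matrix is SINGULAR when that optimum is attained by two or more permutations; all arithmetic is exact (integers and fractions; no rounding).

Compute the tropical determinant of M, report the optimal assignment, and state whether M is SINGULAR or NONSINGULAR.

σ = (0, 1, 2): 26 + 12 + 0 = 38
σ = (0, 2, 1): 26 + 30 + 23 = 79
σ = (1, 0, 2): 5 + 29 + 0 = 34
σ = (1, 2, 0): 5 + 30 + (-8) = 27
σ = (2, 0, 1): 25 + 29 + 23 = 77
σ = (2, 1, 0): 25 + 12 + (-8) = 29
Optimal value attained by: σ = (1, 2, 0).
Answer: det⊕(M) = 27; verdict: NONSINGULAR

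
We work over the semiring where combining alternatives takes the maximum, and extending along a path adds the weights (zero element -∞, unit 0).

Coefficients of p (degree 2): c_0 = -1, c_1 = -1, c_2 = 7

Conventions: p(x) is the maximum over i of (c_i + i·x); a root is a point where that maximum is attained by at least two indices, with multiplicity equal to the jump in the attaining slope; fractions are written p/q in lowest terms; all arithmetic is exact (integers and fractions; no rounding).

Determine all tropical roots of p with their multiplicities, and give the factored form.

hull edge (i=0, c=-1) to (i=2, c=7): slope 4, span 2
Factored form: p(x) = 7 ⊗ (x ⊕ (-4)) ⊗ (x ⊕ (-4))
Answer: roots = -4 (mult 2)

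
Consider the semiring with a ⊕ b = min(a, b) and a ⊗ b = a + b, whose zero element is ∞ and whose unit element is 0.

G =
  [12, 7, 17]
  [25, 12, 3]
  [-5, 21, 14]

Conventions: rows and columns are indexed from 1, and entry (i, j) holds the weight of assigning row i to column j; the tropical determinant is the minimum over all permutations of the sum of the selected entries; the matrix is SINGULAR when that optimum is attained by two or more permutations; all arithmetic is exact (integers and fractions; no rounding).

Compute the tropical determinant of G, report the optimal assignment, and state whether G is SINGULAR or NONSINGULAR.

σ = (1, 2, 3): 12 + 12 + 14 = 38
σ = (1, 3, 2): 12 + 3 + 21 = 36
σ = (2, 1, 3): 7 + 25 + 14 = 46
σ = (2, 3, 1): 7 + 3 + (-5) = 5
σ = (3, 1, 2): 17 + 25 + 21 = 63
σ = (3, 2, 1): 17 + 12 + (-5) = 24
Optimal value attained by: σ = (2, 3, 1).
Answer: det⊕(G) = 5; verdict: NONSINGULAR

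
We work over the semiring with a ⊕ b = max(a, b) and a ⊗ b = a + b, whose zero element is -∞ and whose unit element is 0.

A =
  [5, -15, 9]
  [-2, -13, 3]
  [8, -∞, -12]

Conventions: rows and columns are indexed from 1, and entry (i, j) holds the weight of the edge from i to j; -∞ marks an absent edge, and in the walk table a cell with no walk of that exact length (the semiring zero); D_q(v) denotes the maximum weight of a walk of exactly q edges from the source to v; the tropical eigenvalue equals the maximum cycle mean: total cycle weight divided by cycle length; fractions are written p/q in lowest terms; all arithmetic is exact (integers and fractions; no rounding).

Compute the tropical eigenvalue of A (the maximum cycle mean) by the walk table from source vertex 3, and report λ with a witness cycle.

q=0: [-∞, -∞, 0]
q=1: [8, -∞, -12]
q=2: [13, -7, 17]
q=3: [25, -2, 22]
Optimal cycle mean attained by: cycle 1->3->1, total 9 + 8, length 2.
Answer: λ = 17/2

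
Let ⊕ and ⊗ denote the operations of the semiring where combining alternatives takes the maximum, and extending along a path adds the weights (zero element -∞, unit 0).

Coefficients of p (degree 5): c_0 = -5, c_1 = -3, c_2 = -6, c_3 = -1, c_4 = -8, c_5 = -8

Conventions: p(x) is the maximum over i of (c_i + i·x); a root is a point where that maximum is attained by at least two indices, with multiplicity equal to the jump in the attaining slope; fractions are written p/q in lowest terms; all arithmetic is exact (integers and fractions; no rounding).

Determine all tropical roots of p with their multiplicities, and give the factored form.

hull edge (i=0, c=-5) to (i=1, c=-3): slope 2, span 1
hull edge (i=1, c=-3) to (i=3, c=-1): slope 1, span 2
hull edge (i=3, c=-1) to (i=5, c=-8): slope -7/2, span 2
Factored form: p(x) = -8 ⊗ (x ⊕ (-2)) ⊗ (x ⊕ (-1)) ⊗ (x ⊕ (-1)) ⊗ (x ⊕ 7/2) ⊗ (x ⊕ 7/2)
Answer: roots = -2 (mult 1), -1 (mult 2), 7/2 (mult 2)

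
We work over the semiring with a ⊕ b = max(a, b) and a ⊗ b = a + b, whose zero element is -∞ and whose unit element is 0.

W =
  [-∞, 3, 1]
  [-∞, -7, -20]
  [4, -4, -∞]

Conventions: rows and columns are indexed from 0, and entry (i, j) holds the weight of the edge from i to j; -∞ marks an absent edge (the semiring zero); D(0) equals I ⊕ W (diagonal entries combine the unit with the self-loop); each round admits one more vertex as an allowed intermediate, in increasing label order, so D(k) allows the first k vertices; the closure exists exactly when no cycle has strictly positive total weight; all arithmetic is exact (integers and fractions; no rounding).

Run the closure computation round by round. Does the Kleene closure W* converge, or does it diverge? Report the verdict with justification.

D(0):
  [0, 3, 1]
  [-∞, 0, -20]
  [4, -4, 0]
Detection: at round 1, diagonal entry (2, 2) turns strictly positive.
Key observation: the cycle 2->0->2 has total weight 4 + 1, which is strictly positive.
Answer: DIVERGES — positive cycle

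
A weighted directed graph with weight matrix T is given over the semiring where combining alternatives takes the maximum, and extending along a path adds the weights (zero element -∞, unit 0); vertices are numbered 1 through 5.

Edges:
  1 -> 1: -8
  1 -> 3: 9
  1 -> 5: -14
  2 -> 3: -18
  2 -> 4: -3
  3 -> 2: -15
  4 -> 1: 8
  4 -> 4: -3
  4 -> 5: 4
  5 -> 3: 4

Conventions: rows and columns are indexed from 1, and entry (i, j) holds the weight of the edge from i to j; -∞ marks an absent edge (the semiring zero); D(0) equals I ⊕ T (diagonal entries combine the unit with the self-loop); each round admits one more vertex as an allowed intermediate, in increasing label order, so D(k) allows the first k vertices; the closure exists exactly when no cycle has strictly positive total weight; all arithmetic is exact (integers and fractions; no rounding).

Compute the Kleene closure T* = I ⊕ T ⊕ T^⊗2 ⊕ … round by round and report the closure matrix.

D(0):
  [0, -∞, 9, -∞, -14]
  [-∞, 0, -18, -3, -∞]
  [-∞, -15, 0, -∞, -∞]
  [8, -∞, -∞, 0, 4]
  [-∞, -∞, 4, -∞, 0]
D(1):
  [0, -∞, 9, -∞, -14]
  [-∞, 0, -18, -3, -∞]
  [-∞, -15, 0, -∞, -∞]
  [8, -∞, 17, 0, 4]
  [-∞, -∞, 4, -∞, 0]
D(2):
  [0, -∞, 9, -∞, -14]
  [-∞, 0, -18, -3, -∞]
  [-∞, -15, 0, -18, -∞]
  [8, -∞, 17, 0, 4]
  [-∞, -∞, 4, -∞, 0]
D(3):
  [0, -6, 9, -9, -14]
  [-∞, 0, -18, -3, -∞]
  [-∞, -15, 0, -18, -∞]
  [8, 2, 17, 0, 4]
  [-∞, -11, 4, -14, 0]
D(4):
  [0, -6, 9, -9, -5]
  [5, 0, 14, -3, 1]
  [-10, -15, 0, -18, -14]
  [8, 2, 17, 0, 4]
  [-6, -11, 4, -14, 0]
D(5):
  [0, -6, 9, -9, -5]
  [5, 0, 14, -3, 1]
  [-10, -15, 0, -18, -14]
  [8, 2, 17, 0, 4]
  [-6, -11, 4, -14, 0]
Answer: T* = [[0, -6, 9, -9, -5], [5, 0, 14, -3, 1], [-10, -15, 0, -18, -14], [8, 2, 17, 0, 4], [-6, -11, 4, -14, 0]]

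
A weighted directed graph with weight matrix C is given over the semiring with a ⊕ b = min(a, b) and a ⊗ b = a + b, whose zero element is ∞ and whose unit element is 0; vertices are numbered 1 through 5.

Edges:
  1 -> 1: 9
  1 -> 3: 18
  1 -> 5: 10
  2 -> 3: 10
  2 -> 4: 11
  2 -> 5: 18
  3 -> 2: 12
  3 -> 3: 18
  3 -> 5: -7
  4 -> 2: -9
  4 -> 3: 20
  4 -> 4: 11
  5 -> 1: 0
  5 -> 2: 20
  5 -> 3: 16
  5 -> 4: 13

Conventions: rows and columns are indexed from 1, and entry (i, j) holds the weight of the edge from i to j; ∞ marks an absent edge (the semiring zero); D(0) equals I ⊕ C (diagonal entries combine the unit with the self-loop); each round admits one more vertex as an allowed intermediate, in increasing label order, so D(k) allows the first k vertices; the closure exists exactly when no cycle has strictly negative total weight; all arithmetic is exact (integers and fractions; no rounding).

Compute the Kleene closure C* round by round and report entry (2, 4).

D(0):
  [0, ∞, 18, ∞, 10]
  [∞, 0, 10, 11, 18]
  [∞, 12, 0, ∞, -7]
  [∞, -9, 20, 0, ∞]
  [0, 20, 16, 13, 0]
D(1):
  [0, ∞, 18, ∞, 10]
  [∞, 0, 10, 11, 18]
  [∞, 12, 0, ∞, -7]
  [∞, -9, 20, 0, ∞]
  [0, 20, 16, 13, 0]
D(2):
  [0, ∞, 18, ∞, 10]
  [∞, 0, 10, 11, 18]
  [∞, 12, 0, 23, -7]
  [∞, -9, 1, 0, 9]
  [0, 20, 16, 13, 0]
D(3):
  [0, 30, 18, 41, 10]
  [∞, 0, 10, 11, 3]
  [∞, 12, 0, 23, -7]
  [∞, -9, 1, 0, -6]
  [0, 20, 16, 13, 0]
D(4):
  [0, 30, 18, 41, 10]
  [∞, 0, 10, 11, 3]
  [∞, 12, 0, 23, -7]
  [∞, -9, 1, 0, -6]
  [0, 4, 14, 13, 0]
D(5):
  [0, 14, 18, 23, 10]
  [3, 0, 10, 11, 3]
  [-7, -3, 0, 6, -7]
  [-6, -9, 1, 0, -6]
  [0, 4, 14, 13, 0]
Answer: C*[2][4] = 11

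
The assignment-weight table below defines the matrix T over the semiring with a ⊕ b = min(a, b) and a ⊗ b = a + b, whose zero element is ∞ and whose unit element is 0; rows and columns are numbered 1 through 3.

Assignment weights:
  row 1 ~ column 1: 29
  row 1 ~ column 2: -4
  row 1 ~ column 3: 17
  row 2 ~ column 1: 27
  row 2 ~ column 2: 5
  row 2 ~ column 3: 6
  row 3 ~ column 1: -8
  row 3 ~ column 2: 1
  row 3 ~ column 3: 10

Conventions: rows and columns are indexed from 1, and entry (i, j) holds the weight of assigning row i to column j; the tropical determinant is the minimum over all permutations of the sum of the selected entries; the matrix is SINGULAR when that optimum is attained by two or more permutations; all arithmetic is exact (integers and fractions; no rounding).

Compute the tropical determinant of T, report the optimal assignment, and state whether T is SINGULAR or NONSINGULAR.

σ = (1, 2, 3): 29 + 5 + 10 = 44
σ = (1, 3, 2): 29 + 6 + 1 = 36
σ = (2, 1, 3): (-4) + 27 + 10 = 33
σ = (2, 3, 1): (-4) + 6 + (-8) = -6
σ = (3, 1, 2): 17 + 27 + 1 = 45
σ = (3, 2, 1): 17 + 5 + (-8) = 14
Optimal value attained by: σ = (2, 3, 1).
Answer: det⊕(T) = -6; verdict: NONSINGULAR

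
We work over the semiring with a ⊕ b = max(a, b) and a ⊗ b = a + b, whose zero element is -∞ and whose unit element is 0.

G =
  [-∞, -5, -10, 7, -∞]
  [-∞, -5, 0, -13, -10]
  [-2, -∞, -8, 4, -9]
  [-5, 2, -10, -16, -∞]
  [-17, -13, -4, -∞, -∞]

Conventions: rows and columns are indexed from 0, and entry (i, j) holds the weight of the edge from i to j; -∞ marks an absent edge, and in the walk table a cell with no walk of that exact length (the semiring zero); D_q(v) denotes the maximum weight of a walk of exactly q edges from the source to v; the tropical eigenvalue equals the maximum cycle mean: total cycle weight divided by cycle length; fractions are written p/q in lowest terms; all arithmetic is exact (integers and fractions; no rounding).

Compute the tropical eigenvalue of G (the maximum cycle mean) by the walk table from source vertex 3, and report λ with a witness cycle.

q=0: [-∞, -∞, -∞, 0, -∞]
q=1: [-5, 2, -10, -16, -∞]
q=2: [-12, -3, 2, 2, -8]
q=3: [0, 4, -3, 6, -7]
q=4: [1, 8, 4, 7, -6]
q=5: [2, 9, 8, 8, -2]
Optimal cycle mean attained by: cycle 1->2->3->1, total 0 + 4 + 2, length 3.
Answer: λ = 2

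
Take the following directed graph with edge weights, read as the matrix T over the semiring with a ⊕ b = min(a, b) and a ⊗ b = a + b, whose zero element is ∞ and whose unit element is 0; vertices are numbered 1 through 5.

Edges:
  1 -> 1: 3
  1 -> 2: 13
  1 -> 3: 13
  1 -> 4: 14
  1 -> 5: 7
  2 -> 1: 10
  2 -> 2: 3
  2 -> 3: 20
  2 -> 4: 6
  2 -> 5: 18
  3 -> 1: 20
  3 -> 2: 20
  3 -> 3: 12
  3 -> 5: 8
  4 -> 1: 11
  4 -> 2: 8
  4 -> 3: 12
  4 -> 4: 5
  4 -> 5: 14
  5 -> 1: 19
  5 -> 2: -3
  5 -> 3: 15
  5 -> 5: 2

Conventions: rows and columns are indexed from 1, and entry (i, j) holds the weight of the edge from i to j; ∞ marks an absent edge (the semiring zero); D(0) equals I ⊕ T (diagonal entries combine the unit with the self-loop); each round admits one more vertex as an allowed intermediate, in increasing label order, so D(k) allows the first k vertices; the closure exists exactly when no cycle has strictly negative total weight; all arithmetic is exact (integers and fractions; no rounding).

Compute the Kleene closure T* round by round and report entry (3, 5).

D(0):
  [0, 13, 13, 14, 7]
  [10, 0, 20, 6, 18]
  [20, 20, 0, ∞, 8]
  [11, 8, 12, 0, 14]
  [19, -3, 15, ∞, 0]
D(1):
  [0, 13, 13, 14, 7]
  [10, 0, 20, 6, 17]
  [20, 20, 0, 34, 8]
  [11, 8, 12, 0, 14]
  [19, -3, 15, 33, 0]
D(2):
  [0, 13, 13, 14, 7]
  [10, 0, 20, 6, 17]
  [20, 20, 0, 26, 8]
  [11, 8, 12, 0, 14]
  [7, -3, 15, 3, 0]
D(3):
  [0, 13, 13, 14, 7]
  [10, 0, 20, 6, 17]
  [20, 20, 0, 26, 8]
  [11, 8, 12, 0, 14]
  [7, -3, 15, 3, 0]
D(4):
  [0, 13, 13, 14, 7]
  [10, 0, 18, 6, 17]
  [20, 20, 0, 26, 8]
  [11, 8, 12, 0, 14]
  [7, -3, 15, 3, 0]
D(5):
  [0, 4, 13, 10, 7]
  [10, 0, 18, 6, 17]
  [15, 5, 0, 11, 8]
  [11, 8, 12, 0, 14]
  [7, -3, 15, 3, 0]
Answer: T*[3][5] = 8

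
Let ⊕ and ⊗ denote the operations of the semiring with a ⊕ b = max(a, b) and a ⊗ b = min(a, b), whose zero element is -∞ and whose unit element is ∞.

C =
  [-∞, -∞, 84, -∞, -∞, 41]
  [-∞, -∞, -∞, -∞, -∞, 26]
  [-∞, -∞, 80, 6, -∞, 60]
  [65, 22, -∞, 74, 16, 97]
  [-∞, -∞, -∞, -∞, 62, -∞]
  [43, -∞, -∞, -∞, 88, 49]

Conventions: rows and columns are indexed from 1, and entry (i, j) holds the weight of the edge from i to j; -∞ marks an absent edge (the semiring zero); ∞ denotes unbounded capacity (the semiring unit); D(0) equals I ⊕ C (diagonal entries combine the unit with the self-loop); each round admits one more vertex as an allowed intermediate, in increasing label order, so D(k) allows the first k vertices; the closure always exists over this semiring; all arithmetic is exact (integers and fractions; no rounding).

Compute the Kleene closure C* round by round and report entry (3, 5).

D(0):
  [∞, -∞, 84, -∞, -∞, 41]
  [-∞, ∞, -∞, -∞, -∞, 26]
  [-∞, -∞, ∞, 6, -∞, 60]
  [65, 22, -∞, ∞, 16, 97]
  [-∞, -∞, -∞, -∞, ∞, -∞]
  [43, -∞, -∞, -∞, 88, ∞]
D(1):
  [∞, -∞, 84, -∞, -∞, 41]
  [-∞, ∞, -∞, -∞, -∞, 26]
  [-∞, -∞, ∞, 6, -∞, 60]
  [65, 22, 65, ∞, 16, 97]
  [-∞, -∞, -∞, -∞, ∞, -∞]
  [43, -∞, 43, -∞, 88, ∞]
D(2):
  [∞, -∞, 84, -∞, -∞, 41]
  [-∞, ∞, -∞, -∞, -∞, 26]
  [-∞, -∞, ∞, 6, -∞, 60]
  [65, 22, 65, ∞, 16, 97]
  [-∞, -∞, -∞, -∞, ∞, -∞]
  [43, -∞, 43, -∞, 88, ∞]
D(3):
  [∞, -∞, 84, 6, -∞, 60]
  [-∞, ∞, -∞, -∞, -∞, 26]
  [-∞, -∞, ∞, 6, -∞, 60]
  [65, 22, 65, ∞, 16, 97]
  [-∞, -∞, -∞, -∞, ∞, -∞]
  [43, -∞, 43, 6, 88, ∞]
D(4):
  [∞, 6, 84, 6, 6, 60]
  [-∞, ∞, -∞, -∞, -∞, 26]
  [6, 6, ∞, 6, 6, 60]
  [65, 22, 65, ∞, 16, 97]
  [-∞, -∞, -∞, -∞, ∞, -∞]
  [43, 6, 43, 6, 88, ∞]
D(5):
  [∞, 6, 84, 6, 6, 60]
  [-∞, ∞, -∞, -∞, -∞, 26]
  [6, 6, ∞, 6, 6, 60]
  [65, 22, 65, ∞, 16, 97]
  [-∞, -∞, -∞, -∞, ∞, -∞]
  [43, 6, 43, 6, 88, ∞]
D(6):
  [∞, 6, 84, 6, 60, 60]
  [26, ∞, 26, 6, 26, 26]
  [43, 6, ∞, 6, 60, 60]
  [65, 22, 65, ∞, 88, 97]
  [-∞, -∞, -∞, -∞, ∞, -∞]
  [43, 6, 43, 6, 88, ∞]
Answer: C*[3][5] = 60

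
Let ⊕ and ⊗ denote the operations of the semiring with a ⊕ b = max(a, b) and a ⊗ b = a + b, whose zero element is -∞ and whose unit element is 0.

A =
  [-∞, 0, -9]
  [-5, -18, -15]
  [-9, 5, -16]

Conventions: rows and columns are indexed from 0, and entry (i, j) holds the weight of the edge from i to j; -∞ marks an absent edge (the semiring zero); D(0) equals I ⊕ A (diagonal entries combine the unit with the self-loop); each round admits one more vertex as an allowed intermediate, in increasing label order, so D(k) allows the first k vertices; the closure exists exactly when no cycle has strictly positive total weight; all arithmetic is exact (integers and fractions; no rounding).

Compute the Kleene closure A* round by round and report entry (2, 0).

D(0):
  [0, 0, -9]
  [-5, 0, -15]
  [-9, 5, 0]
D(1):
  [0, 0, -9]
  [-5, 0, -14]
  [-9, 5, 0]
D(2):
  [0, 0, -9]
  [-5, 0, -14]
  [0, 5, 0]
D(3):
  [0, 0, -9]
  [-5, 0, -14]
  [0, 5, 0]
Answer: A*[2][0] = 0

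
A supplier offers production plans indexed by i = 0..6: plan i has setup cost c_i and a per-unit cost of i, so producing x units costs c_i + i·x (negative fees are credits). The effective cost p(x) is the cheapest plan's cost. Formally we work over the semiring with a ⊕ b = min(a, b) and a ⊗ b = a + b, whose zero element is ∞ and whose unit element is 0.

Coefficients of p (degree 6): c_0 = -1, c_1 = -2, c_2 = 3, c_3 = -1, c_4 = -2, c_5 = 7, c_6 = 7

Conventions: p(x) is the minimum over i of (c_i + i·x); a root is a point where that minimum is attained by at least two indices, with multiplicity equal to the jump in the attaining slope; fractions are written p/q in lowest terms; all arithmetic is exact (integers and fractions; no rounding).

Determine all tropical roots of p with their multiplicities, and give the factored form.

hull edge (i=0, c=-1) to (i=1, c=-2): slope -1, span 1
hull edge (i=1, c=-2) to (i=4, c=-2): slope 0, span 3
hull edge (i=4, c=-2) to (i=6, c=7): slope 9/2, span 2
Factored form: p(x) = 7 ⊗ (x ⊕ (-9/2)) ⊗ (x ⊕ (-9/2)) ⊗ (x ⊕ 0) ⊗ (x ⊕ 0) ⊗ (x ⊕ 0) ⊗ (x ⊕ 1)
Answer: roots = -9/2 (mult 2), 0 (mult 3), 1 (mult 1)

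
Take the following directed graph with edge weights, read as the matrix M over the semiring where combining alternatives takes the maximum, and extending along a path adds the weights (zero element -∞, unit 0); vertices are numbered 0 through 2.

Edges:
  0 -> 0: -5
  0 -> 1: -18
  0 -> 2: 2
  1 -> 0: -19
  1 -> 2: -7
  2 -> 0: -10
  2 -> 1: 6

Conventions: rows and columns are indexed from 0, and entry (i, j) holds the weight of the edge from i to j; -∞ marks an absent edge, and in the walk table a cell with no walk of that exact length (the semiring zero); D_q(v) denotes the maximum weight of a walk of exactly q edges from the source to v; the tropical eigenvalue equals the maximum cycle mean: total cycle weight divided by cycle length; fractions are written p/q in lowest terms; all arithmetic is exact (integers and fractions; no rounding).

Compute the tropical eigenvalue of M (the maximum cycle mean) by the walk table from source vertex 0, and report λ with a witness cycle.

q=0: [0, -∞, -∞]
q=1: [-5, -18, 2]
q=2: [-8, 8, -3]
q=3: [-11, 3, 1]
Optimal cycle mean attained by: cycle 1->2->1, total (-7) + 6, length 2.
Answer: λ = -1/2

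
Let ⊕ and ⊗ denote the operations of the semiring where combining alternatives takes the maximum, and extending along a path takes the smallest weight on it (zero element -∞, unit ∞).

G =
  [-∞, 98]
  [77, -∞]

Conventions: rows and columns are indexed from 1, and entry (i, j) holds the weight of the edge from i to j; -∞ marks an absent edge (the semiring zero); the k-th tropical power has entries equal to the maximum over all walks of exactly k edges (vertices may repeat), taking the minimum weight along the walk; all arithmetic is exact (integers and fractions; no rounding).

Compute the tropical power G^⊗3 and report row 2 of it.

G^⊗2:
  [77, -∞]
  [-∞, 77]
G^⊗3:
  [-∞, 77]
  [77, -∞]
Answer: row 2 of G^⊗3 = [77, -∞]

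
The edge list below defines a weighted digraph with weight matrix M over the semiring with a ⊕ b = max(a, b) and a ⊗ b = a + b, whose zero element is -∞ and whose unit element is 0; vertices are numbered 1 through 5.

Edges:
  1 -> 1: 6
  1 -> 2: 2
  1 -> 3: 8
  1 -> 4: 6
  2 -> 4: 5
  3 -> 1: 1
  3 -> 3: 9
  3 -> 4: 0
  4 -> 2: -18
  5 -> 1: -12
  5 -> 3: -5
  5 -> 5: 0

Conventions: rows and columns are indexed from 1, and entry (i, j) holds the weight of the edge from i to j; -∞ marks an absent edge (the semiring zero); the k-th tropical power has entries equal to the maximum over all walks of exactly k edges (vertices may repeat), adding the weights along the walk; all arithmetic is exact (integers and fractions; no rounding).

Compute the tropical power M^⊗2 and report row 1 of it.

M^⊗2:
  [12, 8, 17, 12, -∞]
  [-∞, -13, -∞, -∞, -∞]
  [10, 3, 18, 9, -∞]
  [-∞, -∞, -∞, -13, -∞]
  [-4, -10, 4, -5, 0]
Answer: row 1 of M^⊗2 = [12, 8, 17, 12, -∞]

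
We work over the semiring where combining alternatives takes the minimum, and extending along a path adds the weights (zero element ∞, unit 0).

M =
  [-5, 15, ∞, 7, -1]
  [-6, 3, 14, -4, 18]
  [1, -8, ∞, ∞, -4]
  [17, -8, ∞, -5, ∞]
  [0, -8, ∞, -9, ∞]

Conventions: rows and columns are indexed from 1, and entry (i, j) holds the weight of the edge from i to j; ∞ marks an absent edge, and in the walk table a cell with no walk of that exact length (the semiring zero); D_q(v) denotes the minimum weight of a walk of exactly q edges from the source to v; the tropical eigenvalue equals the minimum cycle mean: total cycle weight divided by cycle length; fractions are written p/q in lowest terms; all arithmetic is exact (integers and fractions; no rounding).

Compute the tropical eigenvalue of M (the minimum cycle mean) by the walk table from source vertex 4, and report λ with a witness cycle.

q=0: [∞, ∞, ∞, 0, ∞]
q=1: [17, -8, ∞, -5, ∞]
q=2: [-14, -13, 6, -12, 10]
q=3: [-19, -20, 1, -17, -15]
q=4: [-26, -25, -6, -24, -20]
q=5: [-31, -32, -11, -29, -27]
Optimal cycle mean attained by: cycle 1->5->4->2->1, total (-1) + (-9) + (-8) + (-6), length 4.
Answer: λ = -6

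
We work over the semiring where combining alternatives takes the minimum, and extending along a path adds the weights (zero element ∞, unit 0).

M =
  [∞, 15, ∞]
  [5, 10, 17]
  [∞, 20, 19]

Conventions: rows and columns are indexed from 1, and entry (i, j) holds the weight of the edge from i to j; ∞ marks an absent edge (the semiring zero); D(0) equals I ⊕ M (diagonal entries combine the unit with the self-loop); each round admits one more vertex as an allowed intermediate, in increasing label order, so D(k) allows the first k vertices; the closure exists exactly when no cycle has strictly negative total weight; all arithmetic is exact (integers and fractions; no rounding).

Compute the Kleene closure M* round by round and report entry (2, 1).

D(0):
  [0, 15, ∞]
  [5, 0, 17]
  [∞, 20, 0]
D(1):
  [0, 15, ∞]
  [5, 0, 17]
  [∞, 20, 0]
D(2):
  [0, 15, 32]
  [5, 0, 17]
  [25, 20, 0]
D(3):
  [0, 15, 32]
  [5, 0, 17]
  [25, 20, 0]
Answer: M*[2][1] = 5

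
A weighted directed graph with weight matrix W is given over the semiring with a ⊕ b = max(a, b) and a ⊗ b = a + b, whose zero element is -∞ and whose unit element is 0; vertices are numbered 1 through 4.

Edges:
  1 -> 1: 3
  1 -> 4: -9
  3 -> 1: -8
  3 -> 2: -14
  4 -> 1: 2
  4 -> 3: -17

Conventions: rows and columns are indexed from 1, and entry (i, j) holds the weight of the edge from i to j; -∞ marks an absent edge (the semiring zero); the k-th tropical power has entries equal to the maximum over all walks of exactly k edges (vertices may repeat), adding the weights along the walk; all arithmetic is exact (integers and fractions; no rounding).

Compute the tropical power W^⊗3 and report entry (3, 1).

W^⊗2:
  [6, -∞, -26, -6]
  [-∞, -∞, -∞, -∞]
  [-5, -∞, -∞, -17]
  [5, -31, -∞, -7]
W^⊗3:
  [9, -40, -23, -3]
  [-∞, -∞, -∞, -∞]
  [-2, -∞, -34, -14]
  [8, -∞, -24, -4]
Key observation: the optimum is the walk 3->1->1->1, with weight (-8) + 3 + 3 = -2.
Optimal value attained by: walk 3->1->1->1.
Answer: (W^⊗3)[3][1] = -2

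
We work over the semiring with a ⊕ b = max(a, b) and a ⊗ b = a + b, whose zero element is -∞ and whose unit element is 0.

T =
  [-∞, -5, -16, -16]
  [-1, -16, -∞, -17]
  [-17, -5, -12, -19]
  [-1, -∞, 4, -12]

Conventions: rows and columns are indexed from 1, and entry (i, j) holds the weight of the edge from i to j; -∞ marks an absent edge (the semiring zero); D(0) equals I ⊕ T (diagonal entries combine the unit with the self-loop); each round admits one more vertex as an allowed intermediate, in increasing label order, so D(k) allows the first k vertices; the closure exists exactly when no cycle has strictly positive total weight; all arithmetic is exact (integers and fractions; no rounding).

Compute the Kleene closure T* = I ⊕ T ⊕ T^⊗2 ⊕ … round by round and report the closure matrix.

D(0):
  [0, -5, -16, -16]
  [-1, 0, -∞, -17]
  [-17, -5, 0, -19]
  [-1, -∞, 4, 0]
D(1):
  [0, -5, -16, -16]
  [-1, 0, -17, -17]
  [-17, -5, 0, -19]
  [-1, -6, 4, 0]
D(2):
  [0, -5, -16, -16]
  [-1, 0, -17, -17]
  [-6, -5, 0, -19]
  [-1, -6, 4, 0]
D(3):
  [0, -5, -16, -16]
  [-1, 0, -17, -17]
  [-6, -5, 0, -19]
  [-1, -1, 4, 0]
D(4):
  [0, -5, -12, -16]
  [-1, 0, -13, -17]
  [-6, -5, 0, -19]
  [-1, -1, 4, 0]
Answer: T* = [[0, -5, -12, -16], [-1, 0, -13, -17], [-6, -5, 0, -19], [-1, -1, 4, 0]]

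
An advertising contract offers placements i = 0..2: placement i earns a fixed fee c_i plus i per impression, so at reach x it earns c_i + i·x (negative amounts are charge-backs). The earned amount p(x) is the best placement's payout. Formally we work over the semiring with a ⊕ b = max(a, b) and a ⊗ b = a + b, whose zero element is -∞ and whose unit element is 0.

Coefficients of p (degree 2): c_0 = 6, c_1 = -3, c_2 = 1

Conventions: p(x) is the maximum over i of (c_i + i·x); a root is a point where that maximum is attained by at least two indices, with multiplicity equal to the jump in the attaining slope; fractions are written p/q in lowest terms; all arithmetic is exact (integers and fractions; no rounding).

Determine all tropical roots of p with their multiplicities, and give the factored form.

hull edge (i=0, c=6) to (i=2, c=1): slope -5/2, span 2
Factored form: p(x) = 1 ⊗ (x ⊕ 5/2) ⊗ (x ⊕ 5/2)
Answer: roots = 5/2 (mult 2)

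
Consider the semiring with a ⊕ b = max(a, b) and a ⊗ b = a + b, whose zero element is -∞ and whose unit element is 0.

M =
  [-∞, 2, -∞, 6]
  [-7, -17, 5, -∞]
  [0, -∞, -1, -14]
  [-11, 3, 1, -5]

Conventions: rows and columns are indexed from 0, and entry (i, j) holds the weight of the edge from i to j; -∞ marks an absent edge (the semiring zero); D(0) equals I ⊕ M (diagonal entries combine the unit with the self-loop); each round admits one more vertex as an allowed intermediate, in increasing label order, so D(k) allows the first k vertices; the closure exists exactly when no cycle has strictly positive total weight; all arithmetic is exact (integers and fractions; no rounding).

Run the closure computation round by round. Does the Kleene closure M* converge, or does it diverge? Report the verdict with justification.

D(0):
  [0, 2, -∞, 6]
  [-7, 0, 5, -∞]
  [0, -∞, 0, -14]
  [-11, 3, 1, 0]
D(1):
  [0, 2, -∞, 6]
  [-7, 0, 5, -1]
  [0, 2, 0, 6]
  [-11, 3, 1, 0]
Detection: at round 2, diagonal entry (2, 2) turns strictly positive.
Key observation: the cycle 2->0->1->2 has total weight 0 + 2 + 5, which is strictly positive.
Answer: DIVERGES — positive cycle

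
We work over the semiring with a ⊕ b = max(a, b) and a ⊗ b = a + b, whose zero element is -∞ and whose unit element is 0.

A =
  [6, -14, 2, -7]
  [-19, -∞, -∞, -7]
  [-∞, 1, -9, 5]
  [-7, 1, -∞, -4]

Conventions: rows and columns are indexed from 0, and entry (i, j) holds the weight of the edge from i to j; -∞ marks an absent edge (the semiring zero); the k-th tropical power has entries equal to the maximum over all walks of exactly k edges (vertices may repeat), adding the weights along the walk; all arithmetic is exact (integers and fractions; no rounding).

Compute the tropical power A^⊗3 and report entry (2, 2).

A^⊗2:
  [12, 3, 8, 7]
  [-13, -6, -17, -11]
  [-2, 6, -18, 1]
  [-1, -3, -5, -6]
A^⊗3:
  [18, 9, 14, 13]
  [-7, -10, -11, -12]
  [4, 2, 0, -1]
  [5, -4, 1, 0]
Key observation: the optimum is the walk 2->3->0->2, with weight 5 + (-7) + 2 = 0.
Optimal value attained by: walk 2->3->0->2.
Answer: (A^⊗3)[2][2] = 0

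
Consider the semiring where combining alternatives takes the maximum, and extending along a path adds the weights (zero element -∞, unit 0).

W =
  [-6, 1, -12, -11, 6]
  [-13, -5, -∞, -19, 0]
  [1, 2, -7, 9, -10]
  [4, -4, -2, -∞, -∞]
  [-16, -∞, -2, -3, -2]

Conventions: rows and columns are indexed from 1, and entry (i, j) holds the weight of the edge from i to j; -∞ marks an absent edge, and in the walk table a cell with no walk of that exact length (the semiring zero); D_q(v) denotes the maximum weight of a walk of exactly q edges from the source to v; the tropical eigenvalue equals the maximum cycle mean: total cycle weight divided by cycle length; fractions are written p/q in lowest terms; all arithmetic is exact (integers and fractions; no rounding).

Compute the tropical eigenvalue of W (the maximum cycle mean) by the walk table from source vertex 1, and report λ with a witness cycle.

q=0: [0, -∞, -∞, -∞, -∞]
q=1: [-6, 1, -12, -11, 6]
q=2: [-7, -4, 4, 3, 4]
q=3: [7, 6, 2, 13, 2]
q=4: [17, 9, 11, 11, 13]
q=5: [15, 18, 11, 20, 23]
Optimal cycle mean attained by: cycle 1->5->3->4->1, total 6 + (-2) + 9 + 4, length 4.
Answer: λ = 17/4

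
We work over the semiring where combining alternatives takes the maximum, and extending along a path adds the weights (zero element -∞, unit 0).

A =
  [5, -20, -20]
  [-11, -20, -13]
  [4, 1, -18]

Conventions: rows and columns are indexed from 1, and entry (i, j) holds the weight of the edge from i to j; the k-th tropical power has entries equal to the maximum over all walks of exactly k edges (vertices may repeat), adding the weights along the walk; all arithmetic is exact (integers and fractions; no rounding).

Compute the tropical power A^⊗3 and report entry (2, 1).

A^⊗2:
  [10, -15, -15]
  [-6, -12, -31]
  [9, -16, -12]
A^⊗3:
  [15, -10, -10]
  [-1, -26, -25]
  [14, -11, -11]
Key observation: the optimum is the walk 2->1->1->1, with weight (-11) + 5 + 5 = -1.
Optimal value attained by: walk 2->1->1->1.
Answer: (A^⊗3)[2][1] = -1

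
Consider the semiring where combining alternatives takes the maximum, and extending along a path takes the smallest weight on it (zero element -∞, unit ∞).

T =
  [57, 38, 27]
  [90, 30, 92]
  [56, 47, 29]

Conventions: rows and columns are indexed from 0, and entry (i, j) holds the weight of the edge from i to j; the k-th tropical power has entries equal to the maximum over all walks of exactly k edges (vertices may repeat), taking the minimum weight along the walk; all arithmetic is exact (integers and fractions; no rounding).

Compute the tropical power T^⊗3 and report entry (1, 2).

T^⊗2:
  [57, 38, 38]
  [57, 47, 30]
  [56, 38, 47]
T^⊗3:
  [57, 38, 38]
  [57, 38, 47]
  [56, 47, 38]
Key observation: the optimum is the walk 1->2->1->2, with weight 92 min 47 min 92 = 47.
Optimal value attained by: walk 1->2->1->2.
Answer: (T^⊗3)[1][2] = 47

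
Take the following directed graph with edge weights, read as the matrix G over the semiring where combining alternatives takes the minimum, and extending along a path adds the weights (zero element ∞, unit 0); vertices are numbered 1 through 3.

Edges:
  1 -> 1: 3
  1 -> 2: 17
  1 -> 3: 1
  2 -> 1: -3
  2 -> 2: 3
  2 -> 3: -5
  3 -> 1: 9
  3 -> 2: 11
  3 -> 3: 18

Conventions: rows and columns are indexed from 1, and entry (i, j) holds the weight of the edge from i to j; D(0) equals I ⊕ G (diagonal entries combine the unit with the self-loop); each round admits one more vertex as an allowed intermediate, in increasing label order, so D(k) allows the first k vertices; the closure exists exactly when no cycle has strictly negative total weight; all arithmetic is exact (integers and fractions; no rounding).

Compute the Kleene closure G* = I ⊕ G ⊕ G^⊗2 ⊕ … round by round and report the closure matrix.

D(0):
  [0, 17, 1]
  [-3, 0, -5]
  [9, 11, 0]
D(1):
  [0, 17, 1]
  [-3, 0, -5]
  [9, 11, 0]
D(2):
  [0, 17, 1]
  [-3, 0, -5]
  [8, 11, 0]
D(3):
  [0, 12, 1]
  [-3, 0, -5]
  [8, 11, 0]
Answer: G* = [[0, 12, 1], [-3, 0, -5], [8, 11, 0]]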